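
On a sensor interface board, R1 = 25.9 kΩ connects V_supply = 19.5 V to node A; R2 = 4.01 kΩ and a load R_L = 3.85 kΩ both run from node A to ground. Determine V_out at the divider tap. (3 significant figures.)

The load sits in parallel with R2, giving an effective lower resistance R2' = R2·R_L/(R2+R_L) = 1.964 kΩ.
Now apply the divider: V_out = 19.5 × 0.07049 = 1.375 V.
(Unloaded it would be 2.61 V; the load pulls it down.)

V_out ≈ 1.37 V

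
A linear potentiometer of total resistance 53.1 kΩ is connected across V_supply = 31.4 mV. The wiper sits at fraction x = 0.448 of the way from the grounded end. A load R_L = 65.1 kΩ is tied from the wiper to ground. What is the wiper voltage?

Split the track: R_lower = x·R_p = 23.79 kΩ, R_upper = (1−x)·R_p = 29.31 kΩ.
Lower segment in parallel with the load: 23.79 ‖ 65.1 = 17.42 kΩ.
V_out = 31.4 × 17.42/(29.31 + 17.42) = 11.71 mV.

V_out ≈ 11.7 mV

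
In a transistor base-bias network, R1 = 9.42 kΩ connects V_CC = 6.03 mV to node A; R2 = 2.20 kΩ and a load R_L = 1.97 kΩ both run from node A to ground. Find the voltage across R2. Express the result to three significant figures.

R2 ‖ R_L = (2.20 × 1.97)/(2.20 + 1.97) = 1.039 kΩ.
Then V_out = V_CC · R2'/(R1 + R2') = 6.03 × 1.039/10.46 = 0.5992 mV.

V_out ≈ 0.599 mV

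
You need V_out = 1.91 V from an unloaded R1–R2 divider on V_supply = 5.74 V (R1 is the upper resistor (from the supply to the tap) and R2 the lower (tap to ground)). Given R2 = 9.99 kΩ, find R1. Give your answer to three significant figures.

R1 ≈ 20.0 kΩ

V_out/V_supply = R2/(R1+R2) = 0.3328.
So R1 = R2 · (V_supply/V_out − 1) = 9.99 × (5.74/1.91 − 1) = 9.99 × 2.005 = 20.03 kΩ.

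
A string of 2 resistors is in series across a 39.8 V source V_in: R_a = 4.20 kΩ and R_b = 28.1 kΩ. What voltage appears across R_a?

Total series resistance ΣR = 4.20 + 28.1 = 32.30 kΩ.
Voltage divider: V = V_in · (4.200 / 32.30) = 39.8 × 0.1300 = 5.175 V.

V ≈ 5.18 V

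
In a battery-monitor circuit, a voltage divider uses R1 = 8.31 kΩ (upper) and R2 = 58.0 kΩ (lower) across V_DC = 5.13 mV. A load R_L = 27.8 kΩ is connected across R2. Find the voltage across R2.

R2 ‖ R_L = (58.0 × 27.8)/(58.0 + 27.8) = 18.79 kΩ.
Voltage divider with the loaded lower leg: V_out = 5.13 × 18.79/(8.31 + 18.79) = 5.13 × 0.6934 = 3.557 mV.

V_out ≈ 3.56 mV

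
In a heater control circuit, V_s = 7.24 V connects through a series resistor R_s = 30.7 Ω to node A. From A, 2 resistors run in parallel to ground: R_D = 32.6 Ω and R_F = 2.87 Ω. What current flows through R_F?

I ≈ 0.200 A

Parallel bank: R_p = 1/(1/32.6 + 1/2.87) = 2.638 Ω.
V_A by voltage divider: V_A = 7.24 × 2.638/(30.7 + 2.638) = 0.5728 V.
I(R_F) = V_A / R_F = 0.5728/2.87 = 0.1996 A.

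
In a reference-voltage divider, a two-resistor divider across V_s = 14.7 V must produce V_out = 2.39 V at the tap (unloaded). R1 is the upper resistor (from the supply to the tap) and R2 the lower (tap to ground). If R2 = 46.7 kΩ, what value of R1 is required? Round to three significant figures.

V_out/V_s = R2/(R1+R2) = 0.1626.
R1 = R2·(1/k − 1) = 46.7 × 5.151 = 240.5 kΩ.

R1 ≈ 241 kΩ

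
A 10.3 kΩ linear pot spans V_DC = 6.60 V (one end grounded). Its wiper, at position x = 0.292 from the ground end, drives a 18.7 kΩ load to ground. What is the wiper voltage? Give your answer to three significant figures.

Split the track: R_lower = x·R_p = 3.008 kΩ, R_upper = (1−x)·R_p = 7.292 kΩ.
(x·R_p) ‖ R_L = 2.591 kΩ.
Then V_out = V_DC · 2.591/(7.292 + 2.591) = 1.730 V.

V_out ≈ 1.73 V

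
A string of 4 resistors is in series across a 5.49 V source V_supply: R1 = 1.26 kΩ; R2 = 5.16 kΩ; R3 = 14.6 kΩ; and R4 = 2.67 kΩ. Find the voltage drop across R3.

ΣR = 1.26 + 5.16 + 14.6 + 2.67 = 23.69 kΩ.
V = V_supply · R/ΣR = 5.49 × 0.6163 = 3.383 V.

V ≈ 3.38 V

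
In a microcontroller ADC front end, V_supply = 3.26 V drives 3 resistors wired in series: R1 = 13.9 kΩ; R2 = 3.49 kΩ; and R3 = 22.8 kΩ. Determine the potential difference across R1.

V ≈ 1.13 V

ΣR = 13.9 + 3.49 + 22.8 = 40.19 kΩ.
Voltage divider: V = V_supply · (13.90 / 40.19) = 3.26 × 0.3459 = 1.127 V.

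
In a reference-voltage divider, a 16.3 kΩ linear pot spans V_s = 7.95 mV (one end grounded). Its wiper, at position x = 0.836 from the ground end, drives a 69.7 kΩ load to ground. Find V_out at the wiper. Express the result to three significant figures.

Split the track: R_lower = x·R_p = 13.63 kΩ, R_upper = (1−x)·R_p = 2.673 kΩ.
R_L loads the lower segment: effective lower R = 11.40 kΩ.
V_out = 7.95 × 11.40/(2.673 + 11.40) = 6.440 mV.
(Unloaded: V_out = x·V_s = 6.65 mV.)

V_out ≈ 6.44 mV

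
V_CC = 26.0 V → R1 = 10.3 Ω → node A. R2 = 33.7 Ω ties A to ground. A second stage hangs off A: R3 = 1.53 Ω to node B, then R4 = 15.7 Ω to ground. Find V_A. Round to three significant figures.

Looking into the second stage from A: R3 + R4 = 17.23 Ω appears in parallel with R2.
Effective lower resistance at A: R2 ‖ 17.23 = 11.40 Ω.
First divider: V_A = V_CC · 11.40/(10.3 + 11.40) = 13.66 V.

V_A ≈ 13.7 V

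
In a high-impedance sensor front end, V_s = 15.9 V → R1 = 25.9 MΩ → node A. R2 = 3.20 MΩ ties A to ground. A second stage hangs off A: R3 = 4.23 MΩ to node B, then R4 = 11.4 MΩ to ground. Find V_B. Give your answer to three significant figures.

Node A sees R2 in parallel with the series input of stage 2, R3 + R4 = 15.63 MΩ.
Effective lower resistance at A: R2 ‖ 15.63 = 2.656 MΩ.
V_A = 15.9 × 2.656/(25.9 + 2.656) = 1.479 V.
Then the unloaded second divider: V_B = V_A × R4/(R3+R4) = 1.479 × 0.7294 = 1.079 V.

V_B ≈ 1.08 V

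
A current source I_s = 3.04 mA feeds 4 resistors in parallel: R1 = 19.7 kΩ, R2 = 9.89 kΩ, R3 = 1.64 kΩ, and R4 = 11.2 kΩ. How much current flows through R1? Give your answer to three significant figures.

I ≈ 0.181 mA

Conductances: ΣG = 1/19.7 + 1/9.89 + 1/1.64 + 1/11.2 = 0.8509 (1/kΩ).
Current divider: I(R1) = I_s · G_k/ΣG = 3.04 × (0.05076/0.8509) = 3.04 × 0.05966 = 0.1814 mA.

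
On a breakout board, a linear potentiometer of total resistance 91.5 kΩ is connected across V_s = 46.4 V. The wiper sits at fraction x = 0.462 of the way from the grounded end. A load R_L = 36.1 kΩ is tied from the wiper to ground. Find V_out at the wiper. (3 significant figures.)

Split the track: R_lower = x·R_p = 42.27 kΩ, R_upper = (1−x)·R_p = 49.23 kΩ.
(x·R_p) ‖ R_L = 19.47 kΩ.
Then V_out = V_s · 19.47/(49.23 + 19.47) = 13.15 V.

V_out ≈ 13.2 V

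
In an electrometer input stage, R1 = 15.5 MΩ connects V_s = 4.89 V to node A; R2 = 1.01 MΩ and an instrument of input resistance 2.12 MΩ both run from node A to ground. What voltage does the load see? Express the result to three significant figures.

R2 ‖ R_L = (1.01 × 2.12)/(1.01 + 2.12) = 0.6841 MΩ.
Now apply the divider: V_out = 4.89 × 0.04227 = 0.2067 V.
(Unloaded it would be 0.299 V; the load pulls it down.)

V_out ≈ 0.207 V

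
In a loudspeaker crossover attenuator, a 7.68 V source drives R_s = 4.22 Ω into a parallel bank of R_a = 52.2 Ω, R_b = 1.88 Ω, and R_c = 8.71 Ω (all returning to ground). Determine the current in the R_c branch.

Combine the parallel branches: R_p = (1/52.2 + 1/1.88 + 1/8.71)⁻¹ = 1.502 Ω.
V_A by voltage divider: V_A = 7.68 × 1.502/(4.22 + 1.502) = 2.016 V.
I(R_c) = V_A / R_c = 2.016/8.71 = 0.2314 A.
(Check via current divider: I_total = 1.342 A; share G_k/ΣG = 0.1724 → same result.)

I ≈ 0.231 A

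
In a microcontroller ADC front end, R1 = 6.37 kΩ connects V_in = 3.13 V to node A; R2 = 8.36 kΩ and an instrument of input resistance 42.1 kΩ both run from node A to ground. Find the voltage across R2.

V_out ≈ 1.64 V

The load sits in parallel with R2, giving an effective lower resistance R2' = R2·R_L/(R2+R_L) = 6.975 kΩ.
Voltage divider with the loaded lower leg: V_out = 3.13 × 6.975/(6.37 + 6.975) = 3.13 × 0.5227 = 1.636 V.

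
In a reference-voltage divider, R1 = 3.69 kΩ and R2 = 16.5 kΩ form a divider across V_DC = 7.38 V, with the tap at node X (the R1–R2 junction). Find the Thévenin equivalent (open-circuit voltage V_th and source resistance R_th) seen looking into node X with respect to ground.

V_th ≈ 6.03 V, R_th ≈ 3.02 kΩ

V_th is the unloaded tap voltage: V_DC · R2/(R1+R2) = 7.38 × 0.8172 = 6.031 V.
With V_DC suppressed (replaced by a short), R_th = R1 ‖ R2 = (3.690 × 16.5)/(3.690 + 16.5) = 3.016 kΩ.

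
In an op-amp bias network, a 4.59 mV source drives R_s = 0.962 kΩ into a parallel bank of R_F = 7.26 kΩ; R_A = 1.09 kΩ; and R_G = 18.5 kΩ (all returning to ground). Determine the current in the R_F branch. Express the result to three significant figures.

I ≈ 0.306 µA

Equivalent of the parallel group: R_p = 0.9015 kΩ.
V_A = 4.59 × 0.9015/1.864 = 2.221 mV.
I(R_F) = V_A / R_F = 2.221/7.26 = 0.3059 µA.
(Equivalently: I_total = 2.463 µA, then current-divider fraction G_k/ΣG = 0.1242.)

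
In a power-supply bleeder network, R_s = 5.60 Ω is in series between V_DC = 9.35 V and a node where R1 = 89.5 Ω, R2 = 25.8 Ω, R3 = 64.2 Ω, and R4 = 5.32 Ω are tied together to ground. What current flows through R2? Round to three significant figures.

Combine the parallel branches: R_p = (1/89.5 + 1/25.8 + 1/64.2 + 1/5.32)⁻¹ = 3.945 Ω.
Node voltage V_A = V_DC · R_p/(R_s + R_p) = 9.35 × 0.4133 = 3.864 V.
Branch current I = V_A/R2 = 3.864/25.8 = 0.1498 A.

I ≈ 0.150 A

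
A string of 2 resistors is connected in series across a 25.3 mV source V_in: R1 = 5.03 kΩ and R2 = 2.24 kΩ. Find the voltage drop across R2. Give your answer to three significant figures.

V ≈ 7.80 mV

ΣR = 5.03 + 2.24 = 7.270 kΩ.
V = V_in · R/ΣR = 25.3 × 0.3081 = 7.795 mV.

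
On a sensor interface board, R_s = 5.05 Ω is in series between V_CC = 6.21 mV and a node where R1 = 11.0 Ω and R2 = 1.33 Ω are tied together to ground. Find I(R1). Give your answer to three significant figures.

I ≈ 0.107 mA

Combine the parallel branches: R_p = (1/11.0 + 1/1.33)⁻¹ = 1.187 Ω.
V_A by voltage divider: V_A = 6.21 × 1.187/(5.05 + 1.187) = 1.181 mV.
Branch current I = V_A/R1 = 1.181/11.0 = 0.1074 mA.
(Check via current divider: I_total = 0.9957 mA; share G_k/ΣG = 0.1079 → same result.)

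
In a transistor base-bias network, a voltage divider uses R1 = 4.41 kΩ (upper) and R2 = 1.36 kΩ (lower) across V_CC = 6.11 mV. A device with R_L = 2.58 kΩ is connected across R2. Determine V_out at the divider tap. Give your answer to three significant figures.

First combine the lower leg with the load: R2 ‖ R_L = 0.8906 kΩ.
Now apply the divider: V_out = 6.11 × 0.1680 = 1.027 mV.
(Unloaded it would be 1.44 mV; the load pulls it down.)

V_out ≈ 1.03 mV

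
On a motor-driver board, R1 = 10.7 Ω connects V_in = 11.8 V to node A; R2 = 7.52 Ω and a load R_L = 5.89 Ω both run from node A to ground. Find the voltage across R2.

V_out ≈ 2.78 V

First combine the lower leg with the load: R2 ‖ R_L = 3.303 Ω.
Then V_out = V_in · R2'/(R1 + R2') = 11.8 × 3.303/14.00 = 2.783 V.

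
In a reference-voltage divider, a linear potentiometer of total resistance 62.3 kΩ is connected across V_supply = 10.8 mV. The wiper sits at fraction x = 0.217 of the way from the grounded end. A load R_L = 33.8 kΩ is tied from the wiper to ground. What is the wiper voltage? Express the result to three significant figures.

V_out ≈ 1.78 mV

Split the track: R_lower = x·R_p = 13.52 kΩ, R_upper = (1−x)·R_p = 48.78 kΩ.
(x·R_p) ‖ R_L = 9.657 kΩ.
V_out = 10.8 × 9.657/(48.78 + 9.657) = 1.785 mV.
(Unloaded: V_out = x·V_supply = 2.34 mV.)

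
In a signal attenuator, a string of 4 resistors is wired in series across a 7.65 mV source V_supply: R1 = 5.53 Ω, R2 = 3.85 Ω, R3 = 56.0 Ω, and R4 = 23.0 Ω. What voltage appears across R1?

V ≈ 0.479 mV

Series total: ΣR = 5.53 + 3.85 + 56.0 + 23.0 = 88.38 Ω.
Voltage divider: V = V_supply · (5.530 / 88.38) = 7.65 × 0.06257 = 0.4787 mV.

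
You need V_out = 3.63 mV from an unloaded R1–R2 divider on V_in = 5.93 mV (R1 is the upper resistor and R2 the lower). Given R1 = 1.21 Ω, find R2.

The divider ratio is R2/(R1+R2) = 3.63/5.93 = 0.6121.
Rearranging, R2 = R1·k/(1−k) = 1.21 × 1.578 = 1.910 Ω.

R2 ≈ 1.91 Ω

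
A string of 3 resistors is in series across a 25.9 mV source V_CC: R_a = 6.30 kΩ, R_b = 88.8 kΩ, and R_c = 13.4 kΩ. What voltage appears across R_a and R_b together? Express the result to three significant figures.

V ≈ 22.7 mV

ΣR = 6.30 + 88.8 + 13.4 = 108.5 kΩ.
R_{R_a..R_b} = 6.30 + 88.8 = 95.10 kΩ.
Voltage divider: V = V_CC · (95.10 / 108.5) = 25.9 × 0.8765 = 22.70 mV.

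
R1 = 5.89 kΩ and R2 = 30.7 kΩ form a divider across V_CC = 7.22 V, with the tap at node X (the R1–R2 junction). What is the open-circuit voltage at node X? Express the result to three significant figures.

V_th ≈ 6.06 V

Open-circuit (no load on X): V_th = V_CC · R2/(R1 + R2) = 7.22 × 30.7/(5.890 + 30.7) = 6.058 V.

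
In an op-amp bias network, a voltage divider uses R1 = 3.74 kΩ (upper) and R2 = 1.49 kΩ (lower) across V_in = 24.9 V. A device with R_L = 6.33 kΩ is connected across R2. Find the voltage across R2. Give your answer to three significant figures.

V_out ≈ 6.07 V

The load sits in parallel with R2, giving an effective lower resistance R2' = R2·R_L/(R2+R_L) = 1.206 kΩ.
Then V_out = V_in · R2'/(R1 + R2') = 24.9 × 1.206/4.946 = 6.072 V.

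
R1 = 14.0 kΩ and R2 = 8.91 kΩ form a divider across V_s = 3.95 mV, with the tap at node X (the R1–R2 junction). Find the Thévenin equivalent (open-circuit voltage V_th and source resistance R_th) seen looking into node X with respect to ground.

V_th ≈ 1.54 mV, R_th ≈ 5.44 kΩ

V_th is the unloaded tap voltage: V_s · R2/(R1+R2) = 3.95 × 0.3889 = 1.536 mV.
With V_s suppressed (replaced by a short), R_th = R1 ‖ R2 = (14.00 × 8.91)/(14.00 + 8.91) = 5.445 kΩ.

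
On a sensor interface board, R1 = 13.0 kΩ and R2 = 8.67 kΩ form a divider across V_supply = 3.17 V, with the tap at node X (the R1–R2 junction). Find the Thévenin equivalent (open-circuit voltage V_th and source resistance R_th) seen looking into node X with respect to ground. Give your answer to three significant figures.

V_th ≈ 1.27 V, R_th ≈ 5.20 kΩ

V_th is the unloaded tap voltage: V_supply · R2/(R1+R2) = 3.17 × 0.4001 = 1.268 V.
With V_supply suppressed (replaced by a short), R_th = R1 ‖ R2 = (13.00 × 8.67)/(13.00 + 8.67) = 5.201 kΩ.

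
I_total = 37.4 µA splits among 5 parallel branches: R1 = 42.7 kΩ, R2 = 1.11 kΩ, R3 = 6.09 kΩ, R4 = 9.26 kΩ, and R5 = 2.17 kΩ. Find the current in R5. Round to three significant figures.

Conductances: ΣG = 1/42.7 + 1/1.11 + 1/6.09 + 1/9.26 + 1/2.17 = 1.657 (1/kΩ).
Current divider: I(R5) = I_total · G_k/ΣG = 37.4 × (0.4608/1.657) = 37.4 × 0.2781 = 10.40 µA.

I ≈ 10.4 µA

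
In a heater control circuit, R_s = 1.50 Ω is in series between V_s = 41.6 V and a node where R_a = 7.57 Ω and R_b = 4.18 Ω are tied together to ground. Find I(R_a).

I ≈ 3.53 A

Equivalent of the parallel group: R_p = 2.693 Ω.
Node voltage V_A = V_s · R_p/(R_s + R_p) = 41.6 × 0.6423 = 26.72 V.
Branch current I = V_A/R_a = 26.72/7.57 = 3.529 A.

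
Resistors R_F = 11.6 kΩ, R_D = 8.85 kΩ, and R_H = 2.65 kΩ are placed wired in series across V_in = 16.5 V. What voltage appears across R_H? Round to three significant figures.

ΣR = 11.6 + 8.85 + 2.65 = 23.10 kΩ.
By the voltage-divider rule, V = 16.5 × 2.650/23.10 = 1.893 V.

V ≈ 1.89 V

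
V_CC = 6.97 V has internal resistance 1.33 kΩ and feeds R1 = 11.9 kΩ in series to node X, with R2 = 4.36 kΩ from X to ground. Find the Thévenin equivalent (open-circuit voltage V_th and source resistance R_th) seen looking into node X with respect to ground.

V_th ≈ 1.73 V, R_th ≈ 3.28 kΩ

R1' = 1.33 + 11.9 = 13.23 kΩ (source resistance + R1).
With X open, the divider is unloaded: V_th = 6.97 × 4.36/17.59 = 1.728 V.
Zeroing V_CC shorts the top of R1' to ground, so R_th = R1' ‖ R2 = 3.279 kΩ.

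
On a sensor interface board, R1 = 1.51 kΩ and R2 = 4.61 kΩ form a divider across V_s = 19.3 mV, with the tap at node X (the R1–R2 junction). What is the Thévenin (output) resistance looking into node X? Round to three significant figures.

Looking into X with the source shorted: R_th = R1·R2/(R1+R2) = 1.510 × 4.61/6.120 = 1.137 kΩ.

R_th ≈ 1.14 kΩ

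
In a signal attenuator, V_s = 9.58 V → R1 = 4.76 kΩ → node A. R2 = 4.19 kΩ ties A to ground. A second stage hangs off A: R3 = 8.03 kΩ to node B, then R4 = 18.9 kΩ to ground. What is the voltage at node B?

Node A sees R2 in parallel with the series input of stage 2, R3 + R4 = 26.93 kΩ.
R2 ‖ (R3+R4) = 3.626 kΩ.
First divider: V_A = V_s · 3.626/(4.76 + 3.626) = 4.142 V.
V_B = V_A × 0.7018 = 2.907 V.

V_B ≈ 2.91 V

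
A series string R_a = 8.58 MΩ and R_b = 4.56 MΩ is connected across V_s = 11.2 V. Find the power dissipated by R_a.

Series current I = V_s/ΣR = 11.2/13.14 = 0.8524 µA.
P = I²R = 0.7265 × 8.58 = 6.234 µW.

P ≈ 6.23 µW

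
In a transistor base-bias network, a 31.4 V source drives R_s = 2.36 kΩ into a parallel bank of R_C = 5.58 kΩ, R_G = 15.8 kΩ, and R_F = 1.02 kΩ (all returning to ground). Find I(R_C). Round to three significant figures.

I ≈ 1.45 mA

Parallel bank: R_p = 1/(1/5.58 + 1/15.8 + 1/1.02) = 0.8177 kΩ.
V_A by voltage divider: V_A = 31.4 × 0.8177/(2.36 + 0.8177) = 8.080 V.
I(R_C) = V_A / R_C = 8.080/5.58 = 1.448 mA.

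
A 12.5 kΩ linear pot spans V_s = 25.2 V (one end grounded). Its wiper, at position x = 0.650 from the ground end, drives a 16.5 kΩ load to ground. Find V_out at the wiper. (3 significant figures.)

V_out ≈ 14.0 V

The pot divides into 4.375 kΩ above the wiper and 8.125 kΩ below.
Lower segment in parallel with the load: 8.125 ‖ 16.5 = 5.444 kΩ.
V_out = 25.2 × 5.444/(4.375 + 5.444) = 13.97 V.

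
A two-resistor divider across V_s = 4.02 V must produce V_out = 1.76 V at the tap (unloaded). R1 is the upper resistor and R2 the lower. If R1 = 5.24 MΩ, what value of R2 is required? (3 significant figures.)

R2 ≈ 4.08 MΩ

Required fraction k = V_out/V_s = 0.4378.
Rearranging, R2 = R1·k/(1−k) = 5.24 × 0.7788 = 4.081 MΩ.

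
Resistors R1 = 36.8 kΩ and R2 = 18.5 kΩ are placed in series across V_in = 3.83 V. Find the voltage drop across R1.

V ≈ 2.55 V

ΣR = 36.8 + 18.5 = 55.30 kΩ.
V = V_in · R/ΣR = 3.83 × 0.6655 = 2.549 V.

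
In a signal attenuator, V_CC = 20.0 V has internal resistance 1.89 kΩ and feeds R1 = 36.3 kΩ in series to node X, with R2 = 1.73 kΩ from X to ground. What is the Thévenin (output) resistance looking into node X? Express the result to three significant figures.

R_th ≈ 1.66 kΩ

R1' = 1.89 + 36.3 = 38.19 kΩ (source resistance + R1).
With V_CC suppressed (replaced by a short), R_th = R1' ‖ R2 = (38.19 × 1.73)/(38.19 + 1.73) = 1.655 kΩ.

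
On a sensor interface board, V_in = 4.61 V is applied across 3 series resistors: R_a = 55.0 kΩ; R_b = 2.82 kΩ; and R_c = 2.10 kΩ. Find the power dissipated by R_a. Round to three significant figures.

ΣR = 59.92 kΩ → I = 4.61/59.92 = 0.07694 mA.
V(R_a) = I·R = 4.231 V; P = V·I = 4.231 × 0.07694 = 0.3256 mW.

P ≈ 0.326 mW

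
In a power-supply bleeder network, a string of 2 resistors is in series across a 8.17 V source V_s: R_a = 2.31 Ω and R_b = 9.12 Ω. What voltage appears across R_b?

ΣR = 2.31 + 9.12 = 11.43 Ω.
Voltage divider: V = V_s · (9.120 / 11.43) = 8.17 × 0.7979 = 6.519 V.

V ≈ 6.52 V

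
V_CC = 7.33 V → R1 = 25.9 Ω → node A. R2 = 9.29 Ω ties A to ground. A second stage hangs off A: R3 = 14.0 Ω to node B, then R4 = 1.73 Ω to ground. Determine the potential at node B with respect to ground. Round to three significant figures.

The second stage (R3 + R4 = 15.73 Ω) loads node A in parallel with R2.
Effective lower resistance at A: R2 ‖ 15.73 = 5.841 Ω.
So V_A = 7.33 × 0.1840 = 1.349 V.
Stage 2 is unloaded, so V_B = V_A · R4/(R3+R4) = 1.349 × 1.73/15.73 = 0.1483 V.

V_B ≈ 0.148 V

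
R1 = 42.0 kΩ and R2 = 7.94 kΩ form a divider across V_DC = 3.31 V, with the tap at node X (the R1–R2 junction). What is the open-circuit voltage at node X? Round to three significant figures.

V_th ≈ 0.526 V

Open-circuit (no load on X): V_th = V_DC · R2/(R1 + R2) = 3.31 × 7.94/(42.00 + 7.94) = 0.5263 V.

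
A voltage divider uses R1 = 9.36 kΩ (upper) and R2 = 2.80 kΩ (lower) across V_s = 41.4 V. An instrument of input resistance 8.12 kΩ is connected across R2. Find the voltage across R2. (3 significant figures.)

R2 ‖ R_L = (2.80 × 8.12)/(2.80 + 8.12) = 2.082 kΩ.
Voltage divider with the loaded lower leg: V_out = 41.4 × 2.082/(9.36 + 2.082) = 41.4 × 0.1820 = 7.533 V.

V_out ≈ 7.53 V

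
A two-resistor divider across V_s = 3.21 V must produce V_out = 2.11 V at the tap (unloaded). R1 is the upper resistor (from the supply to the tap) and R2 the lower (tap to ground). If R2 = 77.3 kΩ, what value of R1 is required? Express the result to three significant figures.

R1 ≈ 40.3 kΩ

The divider ratio is R2/(R1+R2) = 2.11/3.21 = 0.6573.
So R1 = R2 · (V_s/V_out − 1) = 77.3 × (3.21/2.11 − 1) = 77.3 × 0.5213 = 40.30 kΩ.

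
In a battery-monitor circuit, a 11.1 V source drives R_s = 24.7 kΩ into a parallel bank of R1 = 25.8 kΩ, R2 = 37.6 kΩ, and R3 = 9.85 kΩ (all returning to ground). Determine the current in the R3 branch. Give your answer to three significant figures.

Equivalent of the parallel group: R_p = 5.992 kΩ.
V_A = 11.1 × 5.992/30.69 = 2.167 V.
Branch current I = V_A/R3 = 2.167/9.85 = 0.2200 mA.
(Equivalently: I_total = 0.3617 mA, then current-divider fraction G_k/ΣG = 0.6084.)

I ≈ 0.220 mA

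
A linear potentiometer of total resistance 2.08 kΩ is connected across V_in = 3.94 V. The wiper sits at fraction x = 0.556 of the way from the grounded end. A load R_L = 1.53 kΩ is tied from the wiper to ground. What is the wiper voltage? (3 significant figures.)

V_out ≈ 1.64 V

Lower segment x·R_p = 1.156 kΩ; upper segment (1−x)·R_p = 0.9235 kΩ.
R_L loads the lower segment: effective lower R = 0.6586 kΩ.
V_out = 3.94 × 0.6586/(0.9235 + 0.6586) = 1.640 V.
(Unloaded: V_out = x·V_in = 2.19 V.)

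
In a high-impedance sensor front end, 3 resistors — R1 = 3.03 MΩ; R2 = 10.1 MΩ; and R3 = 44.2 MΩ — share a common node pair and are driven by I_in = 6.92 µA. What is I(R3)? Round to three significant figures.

Conductances: ΣG = 1/3.03 + 1/10.1 + 1/44.2 = 0.4517 (1/MΩ).
Current divider: I(R3) = I_in · G_k/ΣG = 6.92 × (0.02262/0.4517) = 6.92 × 0.05009 = 0.3466 µA.

I ≈ 0.347 µA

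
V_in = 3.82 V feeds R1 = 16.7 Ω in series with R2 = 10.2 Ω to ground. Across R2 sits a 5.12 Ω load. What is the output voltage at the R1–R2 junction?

R2 ‖ R_L = (10.2 × 5.12)/(10.2 + 5.12) = 3.409 Ω.
Then V_out = V_in · R2'/(R1 + R2') = 3.82 × 3.409/20.11 = 0.6476 V.

V_out ≈ 0.648 V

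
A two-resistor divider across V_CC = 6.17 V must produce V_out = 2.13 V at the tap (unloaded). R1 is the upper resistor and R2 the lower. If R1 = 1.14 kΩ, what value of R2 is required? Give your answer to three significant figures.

V_out/V_CC = R2/(R1+R2) = 0.3452.
R2 = R1 · 0.3452/(1 − 0.3452) = 0.6010 kΩ.

R2 ≈ 0.601 kΩ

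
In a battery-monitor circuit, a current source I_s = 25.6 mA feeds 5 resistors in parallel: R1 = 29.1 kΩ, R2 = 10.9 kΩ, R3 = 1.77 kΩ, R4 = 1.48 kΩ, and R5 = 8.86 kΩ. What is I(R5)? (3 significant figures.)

I ≈ 1.95 mA

Conductances: ΣG = 1/29.1 + 1/10.9 + 1/1.77 + 1/1.48 + 1/8.86 = 1.480 (1/kΩ).
R5 takes the fraction G_k/ΣG = 0.1129/1.480 = 0.07628, so I = 25.6 × 0.07628 = 1.953 mA.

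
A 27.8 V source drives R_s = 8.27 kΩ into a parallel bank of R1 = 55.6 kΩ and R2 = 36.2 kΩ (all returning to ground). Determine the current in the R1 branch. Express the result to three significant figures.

I ≈ 0.363 mA

Combine the parallel branches: R_p = (1/55.6 + 1/36.2)⁻¹ = 21.93 kΩ.
V_A = 27.8 × 21.93/30.20 = 20.19 V.
I(R1) = V_A / R1 = 20.19/55.6 = 0.3631 mA.
(Check via current divider: I_total = 0.9207 mA; share G_k/ΣG = 0.3943 → same result.)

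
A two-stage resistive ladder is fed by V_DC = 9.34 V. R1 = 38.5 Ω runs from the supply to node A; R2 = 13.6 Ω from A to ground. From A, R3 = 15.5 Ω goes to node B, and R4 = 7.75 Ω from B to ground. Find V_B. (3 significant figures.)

V_B ≈ 0.567 V

The second stage (R3 + R4 = 23.25 Ω) loads node A in parallel with R2.
R2 ‖ (R3+R4) = 8.581 Ω.
First divider: V_A = V_DC · 8.581/(38.5 + 8.581) = 1.702 V.
Stage 2 is unloaded, so V_B = V_A · R4/(R3+R4) = 1.702 × 7.75/23.25 = 0.5674 V.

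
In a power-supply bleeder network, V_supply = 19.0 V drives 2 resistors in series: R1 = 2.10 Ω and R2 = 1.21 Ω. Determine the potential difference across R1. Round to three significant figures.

Total series resistance ΣR = 2.10 + 1.21 = 3.310 Ω.
By the voltage-divider rule, V = 19.0 × 2.100/3.310 = 12.05 V.

V ≈ 12.1 V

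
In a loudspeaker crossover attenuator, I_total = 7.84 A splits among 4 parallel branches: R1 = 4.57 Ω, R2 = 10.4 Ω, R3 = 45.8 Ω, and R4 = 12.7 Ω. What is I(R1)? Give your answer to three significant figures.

Conductances: ΣG = 1/4.57 + 1/10.4 + 1/45.8 + 1/12.7 = 0.4155 (1/Ω).
R1 takes the fraction G_k/ΣG = 0.2188/0.4155 = 0.5266, so I = 7.84 × 0.5266 = 4.128 A.

I ≈ 4.13 A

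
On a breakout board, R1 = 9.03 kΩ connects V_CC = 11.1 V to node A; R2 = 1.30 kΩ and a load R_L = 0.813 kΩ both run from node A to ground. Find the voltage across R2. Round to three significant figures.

R2 ‖ R_L = (1.30 × 0.813)/(1.30 + 0.813) = 0.5002 kΩ.
Now apply the divider: V_out = 11.1 × 0.05248 = 0.5826 V.

V_out ≈ 0.583 V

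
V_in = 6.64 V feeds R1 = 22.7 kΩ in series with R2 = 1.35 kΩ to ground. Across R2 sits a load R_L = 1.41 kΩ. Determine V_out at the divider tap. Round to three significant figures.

V_out ≈ 0.196 V

The load sits in parallel with R2, giving an effective lower resistance R2' = R2·R_L/(R2+R_L) = 0.6897 kΩ.
Then V_out = V_in · R2'/(R1 + R2') = 6.64 × 0.6897/23.39 = 0.1958 V.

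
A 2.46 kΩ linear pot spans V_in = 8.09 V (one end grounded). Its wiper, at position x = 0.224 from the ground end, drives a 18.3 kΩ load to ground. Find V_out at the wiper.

Split the track: R_lower = x·R_p = 0.5510 kΩ, R_upper = (1−x)·R_p = 1.909 kΩ.
(x·R_p) ‖ R_L = 0.5349 kΩ.
Loaded-divider output: V_out = 8.09 × 0.2189 = 1.771 V.

V_out ≈ 1.77 V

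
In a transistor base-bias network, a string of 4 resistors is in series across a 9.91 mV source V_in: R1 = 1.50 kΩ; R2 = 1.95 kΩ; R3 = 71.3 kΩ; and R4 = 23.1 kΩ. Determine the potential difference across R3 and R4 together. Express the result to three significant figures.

Total series resistance ΣR = 1.50 + 1.95 + 71.3 + 23.1 = 97.85 kΩ.
R_{R3..R4} = 71.3 + 23.1 = 94.40 kΩ.
Voltage divider: V = V_in · (94.40 / 97.85) = 9.91 × 0.9647 = 9.561 mV.

V ≈ 9.56 mV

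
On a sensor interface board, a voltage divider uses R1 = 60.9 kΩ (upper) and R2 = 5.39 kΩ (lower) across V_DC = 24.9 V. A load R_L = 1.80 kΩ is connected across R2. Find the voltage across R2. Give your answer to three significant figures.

R2 ‖ R_L = (5.39 × 1.80)/(5.39 + 1.80) = 1.349 kΩ.
Now apply the divider: V_out = 24.9 × 0.02168 = 0.5398 V.

V_out ≈ 0.540 V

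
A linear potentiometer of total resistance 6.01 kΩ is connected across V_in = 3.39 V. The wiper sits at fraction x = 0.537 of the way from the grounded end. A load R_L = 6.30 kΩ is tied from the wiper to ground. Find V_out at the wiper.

V_out ≈ 1.47 V

Split the track: R_lower = x·R_p = 3.227 kΩ, R_upper = (1−x)·R_p = 2.783 kΩ.
(x·R_p) ‖ R_L = 2.134 kΩ.
Then V_out = V_in · 2.134/(2.783 + 2.134) = 1.471 V.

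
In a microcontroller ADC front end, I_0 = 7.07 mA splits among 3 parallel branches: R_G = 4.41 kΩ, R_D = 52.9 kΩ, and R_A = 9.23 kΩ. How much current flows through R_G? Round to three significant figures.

ΣG = 1/4.41 + 1/52.9 + 1/9.23 = 0.3540.
R_G takes the fraction G_k/ΣG = 0.2268/0.3540 = 0.6406, so I = 7.07 × 0.6406 = 4.529 mA.

I ≈ 4.53 mA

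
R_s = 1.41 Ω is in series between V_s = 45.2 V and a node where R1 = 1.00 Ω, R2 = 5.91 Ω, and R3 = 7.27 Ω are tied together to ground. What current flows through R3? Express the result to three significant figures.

I ≈ 2.19 A

Equivalent of the parallel group: R_p = 0.7653 Ω.
Node voltage V_A = V_s · R_p/(R_s + R_p) = 45.2 × 0.3518 = 15.90 V.
I(R3) = V_A / R3 = 15.90/7.27 = 2.187 A.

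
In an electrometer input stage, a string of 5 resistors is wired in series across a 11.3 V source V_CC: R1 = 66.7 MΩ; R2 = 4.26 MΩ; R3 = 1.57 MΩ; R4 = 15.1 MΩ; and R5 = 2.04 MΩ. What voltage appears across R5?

V ≈ 0.257 V

ΣR = 66.7 + 4.26 + 1.57 + 15.1 + 2.04 = 89.67 MΩ.
Voltage divider: V = V_CC · (2.040 / 89.67) = 11.3 × 0.02275 = 0.2571 V.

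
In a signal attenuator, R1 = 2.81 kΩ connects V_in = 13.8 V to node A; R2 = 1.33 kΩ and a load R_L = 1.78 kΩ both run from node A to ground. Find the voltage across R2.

V_out ≈ 2.94 V

R2 ‖ R_L = (1.33 × 1.78)/(1.33 + 1.78) = 0.7612 kΩ.
Voltage divider with the loaded lower leg: V_out = 13.8 × 0.7612/(2.81 + 0.7612) = 13.8 × 0.2132 = 2.942 V.
(Unloaded it would be 4.43 V; the load pulls it down.)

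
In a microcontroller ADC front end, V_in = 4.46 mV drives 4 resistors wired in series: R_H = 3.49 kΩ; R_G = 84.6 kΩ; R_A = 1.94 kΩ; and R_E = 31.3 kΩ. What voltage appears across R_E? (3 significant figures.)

ΣR = 3.49 + 84.6 + 1.94 + 31.3 = 121.3 kΩ.
Voltage divider: V = V_in · (31.30 / 121.3) = 4.46 × 0.2580 = 1.151 mV.

V ≈ 1.15 mV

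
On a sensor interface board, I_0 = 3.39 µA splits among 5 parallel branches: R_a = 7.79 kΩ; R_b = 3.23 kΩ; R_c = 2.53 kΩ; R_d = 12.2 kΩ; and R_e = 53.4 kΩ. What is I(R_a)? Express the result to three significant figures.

ΣG = 1/7.79 + 1/3.23 + 1/2.53 + 1/12.2 + 1/53.4 = 0.9339.
By the current-divider rule, I = I_0 · G_k/ΣG = 3.39 × 0.1375 = 0.4660 µA.

I ≈ 0.466 µA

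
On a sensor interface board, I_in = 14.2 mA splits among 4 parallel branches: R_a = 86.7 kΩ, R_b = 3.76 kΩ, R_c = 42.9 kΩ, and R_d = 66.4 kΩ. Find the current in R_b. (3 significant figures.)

Total conductance ΣG = 1/86.7 + 1/3.76 + 1/42.9 + 1/66.4 = 0.3159 (units of 1/kΩ).
R_b takes the fraction G_k/ΣG = 0.2660/0.3159 = 0.8420, so I = 14.2 × 0.8420 = 11.96 mA.

I ≈ 12.0 mA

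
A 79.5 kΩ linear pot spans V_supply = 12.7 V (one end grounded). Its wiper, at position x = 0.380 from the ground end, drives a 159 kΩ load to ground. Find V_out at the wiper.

The pot divides into 49.29 kΩ above the wiper and 30.21 kΩ below.
Lower segment in parallel with the load: 30.21 ‖ 159 = 25.39 kΩ.
Then V_out = V_supply · 25.39/(49.29 + 25.39) = 4.317 V.

V_out ≈ 4.32 V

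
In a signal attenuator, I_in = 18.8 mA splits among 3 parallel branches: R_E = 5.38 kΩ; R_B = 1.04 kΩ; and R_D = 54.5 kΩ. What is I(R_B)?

I ≈ 15.5 mA

Total conductance ΣG = 1/5.38 + 1/1.04 + 1/54.5 = 1.166 (units of 1/kΩ).
Current divider: I(R_B) = I_in · G_k/ΣG = 18.8 × (0.9615/1.166) = 18.8 × 0.8248 = 15.51 mA.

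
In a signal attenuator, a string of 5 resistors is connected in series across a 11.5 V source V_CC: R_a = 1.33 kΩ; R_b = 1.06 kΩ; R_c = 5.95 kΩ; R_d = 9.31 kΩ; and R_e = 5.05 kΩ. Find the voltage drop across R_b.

Total series resistance ΣR = 1.33 + 1.06 + 5.95 + 9.31 + 5.05 = 22.70 kΩ.
By the voltage-divider rule, V = 11.5 × 1.060/22.70 = 0.5370 V.

V ≈ 0.537 V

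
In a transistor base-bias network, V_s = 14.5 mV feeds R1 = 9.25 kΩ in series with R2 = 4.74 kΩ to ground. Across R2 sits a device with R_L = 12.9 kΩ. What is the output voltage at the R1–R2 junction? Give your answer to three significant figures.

First combine the lower leg with the load: R2 ‖ R_L = 3.466 kΩ.
Now apply the divider: V_out = 14.5 × 0.2726 = 3.953 mV.

V_out ≈ 3.95 mV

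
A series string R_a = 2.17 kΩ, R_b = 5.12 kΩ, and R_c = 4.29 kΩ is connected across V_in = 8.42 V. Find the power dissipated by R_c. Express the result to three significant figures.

P ≈ 2.27 mW

Series current I = V_in/ΣR = 8.42/11.58 = 0.7271 mA.
V(R_c) = I·R = 3.119 V; P = V·I = 3.119 × 0.7271 = 2.268 mW.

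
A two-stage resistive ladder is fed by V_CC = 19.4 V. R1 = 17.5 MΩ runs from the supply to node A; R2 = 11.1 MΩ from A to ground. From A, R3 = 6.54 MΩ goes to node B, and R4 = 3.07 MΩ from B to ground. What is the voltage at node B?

V_B ≈ 1.41 V

Node A sees R2 in parallel with the series input of stage 2, R3 + R4 = 9.610 MΩ.
Effective lower resistance at A: R2 ‖ 9.610 = 5.151 MΩ.
V_A = 19.4 × 5.151/(17.5 + 5.151) = 4.412 V.
Then the unloaded second divider: V_B = V_A × R4/(R3+R4) = 4.412 × 0.3195 = 1.409 V.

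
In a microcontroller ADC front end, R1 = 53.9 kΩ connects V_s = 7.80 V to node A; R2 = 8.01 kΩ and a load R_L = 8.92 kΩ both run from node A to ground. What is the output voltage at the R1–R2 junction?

First combine the lower leg with the load: R2 ‖ R_L = 4.220 kΩ.
Now apply the divider: V_out = 7.80 × 0.07261 = 0.5664 V.
(Unloaded it would be 1.01 V; the load pulls it down.)

V_out ≈ 0.566 V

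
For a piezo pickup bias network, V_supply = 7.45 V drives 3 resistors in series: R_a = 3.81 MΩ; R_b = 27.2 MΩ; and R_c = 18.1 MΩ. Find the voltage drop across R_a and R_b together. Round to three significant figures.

ΣR = 3.81 + 27.2 + 18.1 = 49.11 MΩ.
R_{R_a..R_b} = 3.81 + 27.2 = 31.01 MΩ.
Voltage divider: V = V_supply · (31.01 / 49.11) = 7.45 × 0.6314 = 4.704 V.

V ≈ 4.70 V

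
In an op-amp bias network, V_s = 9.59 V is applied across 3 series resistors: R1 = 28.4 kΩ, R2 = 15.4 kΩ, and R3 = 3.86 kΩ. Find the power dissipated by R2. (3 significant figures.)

The common current is I = 9.59/47.66 = 0.2012 mA.
P = I²R = 0.04049 × 15.4 = 0.6235 mW.

P ≈ 0.624 mW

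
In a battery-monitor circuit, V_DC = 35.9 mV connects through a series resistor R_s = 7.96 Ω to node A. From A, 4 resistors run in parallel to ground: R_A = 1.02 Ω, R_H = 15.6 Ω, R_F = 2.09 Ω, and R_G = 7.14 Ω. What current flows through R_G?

I ≈ 0.353 mA

Combine the parallel branches: R_p = (1/1.02 + 1/15.6 + 1/2.09 + 1/7.14)⁻¹ = 0.6013 Ω.
Node voltage V_A = V_DC · R_p/(R_s + R_p) = 35.9 × 0.07024 = 2.521 mV.
I(R_G) = V_A / R_G = 2.521/7.14 = 0.3531 mA.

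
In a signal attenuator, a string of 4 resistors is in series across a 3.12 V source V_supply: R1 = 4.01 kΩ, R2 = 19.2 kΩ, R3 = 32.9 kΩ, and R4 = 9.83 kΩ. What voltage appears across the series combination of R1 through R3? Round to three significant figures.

Total series resistance ΣR = 4.01 + 19.2 + 32.9 + 9.83 = 65.94 kΩ.
R_{R1..R3} = 4.01 + 19.2 + 32.9 = 56.11 kΩ.
V = V_supply · R/ΣR = 3.12 × 0.8509 = 2.655 V.

V ≈ 2.65 V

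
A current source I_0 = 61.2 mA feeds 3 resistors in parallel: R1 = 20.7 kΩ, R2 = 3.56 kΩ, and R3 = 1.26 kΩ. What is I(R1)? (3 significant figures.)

Total conductance ΣG = 1/20.7 + 1/3.56 + 1/1.26 = 1.123 (units of 1/kΩ).
By the current-divider rule, I = I_0 · G_k/ΣG = 61.2 × 0.04302 = 2.633 mA.

I ≈ 2.63 mA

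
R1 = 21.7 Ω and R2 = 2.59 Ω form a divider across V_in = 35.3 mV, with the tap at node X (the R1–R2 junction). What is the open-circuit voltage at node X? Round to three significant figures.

V_th ≈ 3.76 mV

Open-circuit (no load on X): V_th = V_in · R2/(R1 + R2) = 35.3 × 2.59/(21.70 + 2.59) = 3.764 mV.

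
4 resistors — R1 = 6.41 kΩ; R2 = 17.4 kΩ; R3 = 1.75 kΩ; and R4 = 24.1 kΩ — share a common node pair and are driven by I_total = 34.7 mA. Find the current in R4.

Conductances: ΣG = 1/6.41 + 1/17.4 + 1/1.75 + 1/24.1 = 0.8264 (1/kΩ).
By the current-divider rule, I = I_total · G_k/ΣG = 34.7 × 0.05021 = 1.742 mA.

I ≈ 1.74 mA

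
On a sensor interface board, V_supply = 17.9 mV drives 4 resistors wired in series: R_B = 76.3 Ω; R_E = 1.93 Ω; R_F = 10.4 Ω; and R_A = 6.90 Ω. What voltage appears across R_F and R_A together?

ΣR = 76.3 + 1.93 + 10.4 + 6.90 = 95.53 Ω.
R_{R_F..R_A} = 10.4 + 6.90 = 17.30 Ω.
By the voltage-divider rule, V = 17.9 × 17.30/95.53 = 3.242 mV.

V ≈ 3.24 mV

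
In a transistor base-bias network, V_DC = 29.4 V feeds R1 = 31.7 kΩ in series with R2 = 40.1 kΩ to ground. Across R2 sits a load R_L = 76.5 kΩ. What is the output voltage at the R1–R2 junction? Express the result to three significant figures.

V_out ≈ 13.3 V

R2 ‖ R_L = (40.1 × 76.5)/(40.1 + 76.5) = 26.31 kΩ.
Voltage divider with the loaded lower leg: V_out = 29.4 × 26.31/(31.7 + 26.31) = 29.4 × 0.4535 = 13.33 V.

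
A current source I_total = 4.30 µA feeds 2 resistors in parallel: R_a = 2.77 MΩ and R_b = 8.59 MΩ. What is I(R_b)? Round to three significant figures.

I ≈ 1.05 µA

For two parallel branches, I_k = I_total · (other R)/(sum of R).
So I = 4.30 × 2.77/11.36 = 1.049 µA.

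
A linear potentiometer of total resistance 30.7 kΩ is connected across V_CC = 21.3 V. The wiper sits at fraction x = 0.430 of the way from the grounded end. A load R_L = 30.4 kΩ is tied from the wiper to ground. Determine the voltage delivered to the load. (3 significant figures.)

V_out ≈ 7.34 V

Lower segment x·R_p = 13.20 kΩ; upper segment (1−x)·R_p = 17.50 kΩ.
(x·R_p) ‖ R_L = 9.204 kΩ.
V_out = 21.3 × 9.204/(17.50 + 9.204) = 7.342 V.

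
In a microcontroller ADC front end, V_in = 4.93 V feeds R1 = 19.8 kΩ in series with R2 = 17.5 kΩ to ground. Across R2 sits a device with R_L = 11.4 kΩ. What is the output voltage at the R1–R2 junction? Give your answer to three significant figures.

The load sits in parallel with R2, giving an effective lower resistance R2' = R2·R_L/(R2+R_L) = 6.903 kΩ.
Now apply the divider: V_out = 4.93 × 0.2585 = 1.274 V.
(Unloaded it would be 2.31 V; the load pulls it down.)

V_out ≈ 1.27 V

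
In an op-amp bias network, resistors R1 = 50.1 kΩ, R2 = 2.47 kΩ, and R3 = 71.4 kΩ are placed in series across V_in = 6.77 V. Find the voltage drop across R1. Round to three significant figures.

ΣR = 50.1 + 2.47 + 71.4 = 124.0 kΩ.
Voltage divider: V = V_in · (50.10 / 124.0) = 6.77 × 0.4041 = 2.736 V.

V ≈ 2.74 V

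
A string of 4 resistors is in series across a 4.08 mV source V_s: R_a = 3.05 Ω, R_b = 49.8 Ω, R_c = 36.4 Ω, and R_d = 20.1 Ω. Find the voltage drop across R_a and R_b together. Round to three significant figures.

Total series resistance ΣR = 3.05 + 49.8 + 36.4 + 20.1 = 109.3 Ω.
R_{R_a..R_b} = 3.05 + 49.8 = 52.85 Ω.
Voltage divider: V = V_s · (52.85 / 109.3) = 4.08 × 0.4833 = 1.972 mV.

V ≈ 1.97 mV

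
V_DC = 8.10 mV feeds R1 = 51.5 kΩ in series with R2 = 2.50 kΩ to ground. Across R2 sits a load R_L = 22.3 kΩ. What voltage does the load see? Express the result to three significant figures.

V_out ≈ 0.339 mV

R2 ‖ R_L = (2.50 × 22.3)/(2.50 + 22.3) = 2.248 kΩ.
Now apply the divider: V_out = 8.10 × 0.04182 = 0.3388 mV.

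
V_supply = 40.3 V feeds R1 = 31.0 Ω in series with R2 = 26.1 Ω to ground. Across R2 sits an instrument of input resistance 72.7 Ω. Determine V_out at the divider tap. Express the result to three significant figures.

V_out ≈ 15.4 V

First combine the lower leg with the load: R2 ‖ R_L = 19.21 Ω.
Voltage divider with the loaded lower leg: V_out = 40.3 × 19.21/(31.0 + 19.21) = 40.3 × 0.3825 = 15.42 V.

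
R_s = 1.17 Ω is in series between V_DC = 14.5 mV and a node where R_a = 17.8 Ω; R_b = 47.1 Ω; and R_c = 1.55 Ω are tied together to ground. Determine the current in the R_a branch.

I ≈ 0.441 mA

Equivalent of the parallel group: R_p = 1.384 Ω.
Node voltage V_A = V_DC · R_p/(R_s + R_p) = 14.5 × 0.5419 = 7.857 mV.
Branch current I = V_A/R_a = 7.857/17.8 = 0.4414 mA.
(Check via current divider: I_total = 5.677 mA; share G_k/ΣG = 0.07775 → same result.)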